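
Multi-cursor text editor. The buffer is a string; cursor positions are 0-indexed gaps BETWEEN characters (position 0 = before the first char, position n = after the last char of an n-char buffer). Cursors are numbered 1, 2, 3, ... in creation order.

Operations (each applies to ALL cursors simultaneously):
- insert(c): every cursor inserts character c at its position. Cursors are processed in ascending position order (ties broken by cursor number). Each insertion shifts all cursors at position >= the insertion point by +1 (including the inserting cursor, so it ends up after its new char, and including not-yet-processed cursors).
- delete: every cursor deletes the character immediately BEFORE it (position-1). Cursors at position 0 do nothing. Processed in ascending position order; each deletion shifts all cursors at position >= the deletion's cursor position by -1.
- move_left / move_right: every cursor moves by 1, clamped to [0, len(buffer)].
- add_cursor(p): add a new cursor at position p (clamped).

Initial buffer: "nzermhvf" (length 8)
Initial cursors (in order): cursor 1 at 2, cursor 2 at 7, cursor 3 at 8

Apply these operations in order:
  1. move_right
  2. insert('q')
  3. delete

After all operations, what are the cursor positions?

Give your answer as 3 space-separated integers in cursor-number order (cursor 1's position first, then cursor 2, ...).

After op 1 (move_right): buffer="nzermhvf" (len 8), cursors c1@3 c2@8 c3@8, authorship ........
After op 2 (insert('q')): buffer="nzeqrmhvfqq" (len 11), cursors c1@4 c2@11 c3@11, authorship ...1.....23
After op 3 (delete): buffer="nzermhvf" (len 8), cursors c1@3 c2@8 c3@8, authorship ........

Answer: 3 8 8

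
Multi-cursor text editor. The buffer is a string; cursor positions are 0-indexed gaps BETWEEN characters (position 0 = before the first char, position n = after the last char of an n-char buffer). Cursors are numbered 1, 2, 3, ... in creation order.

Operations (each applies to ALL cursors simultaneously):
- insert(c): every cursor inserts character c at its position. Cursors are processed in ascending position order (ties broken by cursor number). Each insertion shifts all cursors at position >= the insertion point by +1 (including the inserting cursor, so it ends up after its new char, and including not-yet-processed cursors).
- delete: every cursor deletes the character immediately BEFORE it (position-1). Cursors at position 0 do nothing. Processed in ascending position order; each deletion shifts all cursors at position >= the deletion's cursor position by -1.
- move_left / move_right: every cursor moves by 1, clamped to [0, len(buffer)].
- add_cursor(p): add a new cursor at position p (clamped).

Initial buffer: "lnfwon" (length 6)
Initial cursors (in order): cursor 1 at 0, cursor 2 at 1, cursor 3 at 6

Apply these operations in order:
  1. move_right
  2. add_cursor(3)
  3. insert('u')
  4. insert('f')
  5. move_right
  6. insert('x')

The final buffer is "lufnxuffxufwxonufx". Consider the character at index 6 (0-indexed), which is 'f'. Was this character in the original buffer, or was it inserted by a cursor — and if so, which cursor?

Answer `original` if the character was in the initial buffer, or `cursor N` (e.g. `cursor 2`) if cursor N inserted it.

After op 1 (move_right): buffer="lnfwon" (len 6), cursors c1@1 c2@2 c3@6, authorship ......
After op 2 (add_cursor(3)): buffer="lnfwon" (len 6), cursors c1@1 c2@2 c4@3 c3@6, authorship ......
After op 3 (insert('u')): buffer="lunufuwonu" (len 10), cursors c1@2 c2@4 c4@6 c3@10, authorship .1.2.4...3
After op 4 (insert('f')): buffer="lufnuffufwonuf" (len 14), cursors c1@3 c2@6 c4@9 c3@14, authorship .11.22.44...33
After op 5 (move_right): buffer="lufnuffufwonuf" (len 14), cursors c1@4 c2@7 c4@10 c3@14, authorship .11.22.44...33
After op 6 (insert('x')): buffer="lufnxuffxufwxonufx" (len 18), cursors c1@5 c2@9 c4@13 c3@18, authorship .11.122.244.4..333
Authorship (.=original, N=cursor N): . 1 1 . 1 2 2 . 2 4 4 . 4 . . 3 3 3
Index 6: author = 2

Answer: cursor 2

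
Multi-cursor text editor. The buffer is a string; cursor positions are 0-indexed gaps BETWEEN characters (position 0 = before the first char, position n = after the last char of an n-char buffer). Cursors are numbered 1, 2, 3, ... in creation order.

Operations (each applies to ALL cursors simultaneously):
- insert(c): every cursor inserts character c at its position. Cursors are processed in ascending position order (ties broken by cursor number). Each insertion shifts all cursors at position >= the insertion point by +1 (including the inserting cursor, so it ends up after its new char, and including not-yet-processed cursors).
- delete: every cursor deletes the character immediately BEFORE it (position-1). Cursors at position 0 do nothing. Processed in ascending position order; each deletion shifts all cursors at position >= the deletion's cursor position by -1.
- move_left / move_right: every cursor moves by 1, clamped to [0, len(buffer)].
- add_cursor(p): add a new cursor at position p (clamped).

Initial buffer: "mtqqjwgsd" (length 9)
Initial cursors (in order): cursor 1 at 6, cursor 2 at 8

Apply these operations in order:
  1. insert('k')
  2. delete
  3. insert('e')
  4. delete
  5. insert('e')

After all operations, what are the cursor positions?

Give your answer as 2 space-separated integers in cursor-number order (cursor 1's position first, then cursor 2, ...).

After op 1 (insert('k')): buffer="mtqqjwkgskd" (len 11), cursors c1@7 c2@10, authorship ......1..2.
After op 2 (delete): buffer="mtqqjwgsd" (len 9), cursors c1@6 c2@8, authorship .........
After op 3 (insert('e')): buffer="mtqqjwegsed" (len 11), cursors c1@7 c2@10, authorship ......1..2.
After op 4 (delete): buffer="mtqqjwgsd" (len 9), cursors c1@6 c2@8, authorship .........
After op 5 (insert('e')): buffer="mtqqjwegsed" (len 11), cursors c1@7 c2@10, authorship ......1..2.

Answer: 7 10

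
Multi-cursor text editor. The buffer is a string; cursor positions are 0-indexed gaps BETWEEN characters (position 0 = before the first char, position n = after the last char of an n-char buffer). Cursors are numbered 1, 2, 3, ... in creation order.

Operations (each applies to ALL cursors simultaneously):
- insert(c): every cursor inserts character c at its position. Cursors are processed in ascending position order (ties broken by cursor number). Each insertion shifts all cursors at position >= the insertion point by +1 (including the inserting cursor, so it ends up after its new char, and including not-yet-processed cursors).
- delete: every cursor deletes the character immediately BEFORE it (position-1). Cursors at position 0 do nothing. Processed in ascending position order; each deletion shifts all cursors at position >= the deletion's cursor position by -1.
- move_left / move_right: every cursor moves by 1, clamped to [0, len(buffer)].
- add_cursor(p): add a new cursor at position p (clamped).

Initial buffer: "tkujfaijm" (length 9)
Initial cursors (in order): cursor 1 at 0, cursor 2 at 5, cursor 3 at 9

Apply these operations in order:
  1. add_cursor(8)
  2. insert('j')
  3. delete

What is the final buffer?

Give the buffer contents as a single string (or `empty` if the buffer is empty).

Answer: tkujfaijm

Derivation:
After op 1 (add_cursor(8)): buffer="tkujfaijm" (len 9), cursors c1@0 c2@5 c4@8 c3@9, authorship .........
After op 2 (insert('j')): buffer="jtkujfjaijjmj" (len 13), cursors c1@1 c2@7 c4@11 c3@13, authorship 1.....2...4.3
After op 3 (delete): buffer="tkujfaijm" (len 9), cursors c1@0 c2@5 c4@8 c3@9, authorship .........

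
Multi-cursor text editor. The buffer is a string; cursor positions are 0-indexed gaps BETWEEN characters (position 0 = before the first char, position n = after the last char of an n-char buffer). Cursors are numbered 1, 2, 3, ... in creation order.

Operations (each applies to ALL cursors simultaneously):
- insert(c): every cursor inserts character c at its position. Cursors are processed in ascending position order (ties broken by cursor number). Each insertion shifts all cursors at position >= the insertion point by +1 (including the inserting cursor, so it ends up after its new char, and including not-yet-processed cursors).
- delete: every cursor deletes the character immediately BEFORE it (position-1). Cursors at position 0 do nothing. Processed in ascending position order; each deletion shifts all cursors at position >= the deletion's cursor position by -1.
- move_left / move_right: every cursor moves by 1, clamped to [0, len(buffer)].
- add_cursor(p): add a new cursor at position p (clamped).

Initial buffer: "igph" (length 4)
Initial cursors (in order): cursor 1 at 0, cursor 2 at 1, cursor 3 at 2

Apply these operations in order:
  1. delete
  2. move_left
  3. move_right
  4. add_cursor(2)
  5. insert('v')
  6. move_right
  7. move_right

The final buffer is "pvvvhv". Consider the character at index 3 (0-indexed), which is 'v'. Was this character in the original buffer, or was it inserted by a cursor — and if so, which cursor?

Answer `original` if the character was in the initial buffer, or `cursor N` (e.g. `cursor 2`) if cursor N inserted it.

After op 1 (delete): buffer="ph" (len 2), cursors c1@0 c2@0 c3@0, authorship ..
After op 2 (move_left): buffer="ph" (len 2), cursors c1@0 c2@0 c3@0, authorship ..
After op 3 (move_right): buffer="ph" (len 2), cursors c1@1 c2@1 c3@1, authorship ..
After op 4 (add_cursor(2)): buffer="ph" (len 2), cursors c1@1 c2@1 c3@1 c4@2, authorship ..
After op 5 (insert('v')): buffer="pvvvhv" (len 6), cursors c1@4 c2@4 c3@4 c4@6, authorship .123.4
After op 6 (move_right): buffer="pvvvhv" (len 6), cursors c1@5 c2@5 c3@5 c4@6, authorship .123.4
After op 7 (move_right): buffer="pvvvhv" (len 6), cursors c1@6 c2@6 c3@6 c4@6, authorship .123.4
Authorship (.=original, N=cursor N): . 1 2 3 . 4
Index 3: author = 3

Answer: cursor 3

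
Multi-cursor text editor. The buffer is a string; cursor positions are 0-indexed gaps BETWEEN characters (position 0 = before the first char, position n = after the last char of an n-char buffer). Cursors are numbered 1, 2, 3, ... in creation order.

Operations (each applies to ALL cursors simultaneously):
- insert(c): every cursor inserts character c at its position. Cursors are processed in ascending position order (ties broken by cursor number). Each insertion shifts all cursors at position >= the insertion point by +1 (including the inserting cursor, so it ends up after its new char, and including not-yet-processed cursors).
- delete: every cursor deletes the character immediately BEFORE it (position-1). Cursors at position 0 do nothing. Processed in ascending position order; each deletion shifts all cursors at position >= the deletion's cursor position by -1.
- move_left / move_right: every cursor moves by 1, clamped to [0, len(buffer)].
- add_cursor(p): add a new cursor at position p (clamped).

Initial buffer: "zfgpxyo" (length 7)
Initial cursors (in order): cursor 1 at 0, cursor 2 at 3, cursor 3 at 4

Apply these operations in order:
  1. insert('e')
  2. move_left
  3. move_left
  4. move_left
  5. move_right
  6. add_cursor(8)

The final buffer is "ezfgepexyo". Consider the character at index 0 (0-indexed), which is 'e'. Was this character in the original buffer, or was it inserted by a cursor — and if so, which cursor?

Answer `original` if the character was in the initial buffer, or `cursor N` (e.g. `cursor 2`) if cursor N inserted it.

Answer: cursor 1

Derivation:
After op 1 (insert('e')): buffer="ezfgepexyo" (len 10), cursors c1@1 c2@5 c3@7, authorship 1...2.3...
After op 2 (move_left): buffer="ezfgepexyo" (len 10), cursors c1@0 c2@4 c3@6, authorship 1...2.3...
After op 3 (move_left): buffer="ezfgepexyo" (len 10), cursors c1@0 c2@3 c3@5, authorship 1...2.3...
After op 4 (move_left): buffer="ezfgepexyo" (len 10), cursors c1@0 c2@2 c3@4, authorship 1...2.3...
After op 5 (move_right): buffer="ezfgepexyo" (len 10), cursors c1@1 c2@3 c3@5, authorship 1...2.3...
After op 6 (add_cursor(8)): buffer="ezfgepexyo" (len 10), cursors c1@1 c2@3 c3@5 c4@8, authorship 1...2.3...
Authorship (.=original, N=cursor N): 1 . . . 2 . 3 . . .
Index 0: author = 1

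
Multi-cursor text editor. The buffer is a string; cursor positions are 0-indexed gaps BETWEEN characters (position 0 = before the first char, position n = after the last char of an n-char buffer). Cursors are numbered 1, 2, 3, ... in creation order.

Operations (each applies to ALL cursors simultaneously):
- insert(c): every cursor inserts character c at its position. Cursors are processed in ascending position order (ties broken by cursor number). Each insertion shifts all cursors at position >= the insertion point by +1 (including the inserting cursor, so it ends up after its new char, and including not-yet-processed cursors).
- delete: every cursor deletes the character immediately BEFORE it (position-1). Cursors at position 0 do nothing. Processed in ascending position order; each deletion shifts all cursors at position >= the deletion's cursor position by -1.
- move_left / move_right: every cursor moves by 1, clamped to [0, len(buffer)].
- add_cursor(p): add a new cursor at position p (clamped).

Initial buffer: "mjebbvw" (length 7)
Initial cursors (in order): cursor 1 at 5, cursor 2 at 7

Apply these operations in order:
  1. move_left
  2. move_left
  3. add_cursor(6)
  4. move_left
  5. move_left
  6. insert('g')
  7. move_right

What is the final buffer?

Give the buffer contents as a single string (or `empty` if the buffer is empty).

After op 1 (move_left): buffer="mjebbvw" (len 7), cursors c1@4 c2@6, authorship .......
After op 2 (move_left): buffer="mjebbvw" (len 7), cursors c1@3 c2@5, authorship .......
After op 3 (add_cursor(6)): buffer="mjebbvw" (len 7), cursors c1@3 c2@5 c3@6, authorship .......
After op 4 (move_left): buffer="mjebbvw" (len 7), cursors c1@2 c2@4 c3@5, authorship .......
After op 5 (move_left): buffer="mjebbvw" (len 7), cursors c1@1 c2@3 c3@4, authorship .......
After op 6 (insert('g')): buffer="mgjegbgbvw" (len 10), cursors c1@2 c2@5 c3@7, authorship .1..2.3...
After op 7 (move_right): buffer="mgjegbgbvw" (len 10), cursors c1@3 c2@6 c3@8, authorship .1..2.3...

Answer: mgjegbgbvw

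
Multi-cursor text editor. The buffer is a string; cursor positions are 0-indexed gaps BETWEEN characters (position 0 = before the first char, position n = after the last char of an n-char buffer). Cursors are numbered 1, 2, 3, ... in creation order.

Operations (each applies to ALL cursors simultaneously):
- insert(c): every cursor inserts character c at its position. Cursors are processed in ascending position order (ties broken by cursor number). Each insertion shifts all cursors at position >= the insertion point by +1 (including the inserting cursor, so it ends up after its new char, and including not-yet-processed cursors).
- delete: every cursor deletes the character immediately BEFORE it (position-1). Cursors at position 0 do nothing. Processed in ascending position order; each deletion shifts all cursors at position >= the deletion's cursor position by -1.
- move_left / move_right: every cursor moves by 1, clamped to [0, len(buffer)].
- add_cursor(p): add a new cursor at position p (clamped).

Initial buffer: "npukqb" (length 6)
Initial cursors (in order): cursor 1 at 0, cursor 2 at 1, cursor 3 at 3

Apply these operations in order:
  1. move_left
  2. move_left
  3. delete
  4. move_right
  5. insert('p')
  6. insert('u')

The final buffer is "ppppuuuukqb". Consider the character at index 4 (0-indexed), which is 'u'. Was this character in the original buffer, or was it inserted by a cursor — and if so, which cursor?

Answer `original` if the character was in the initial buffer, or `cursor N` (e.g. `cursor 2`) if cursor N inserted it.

After op 1 (move_left): buffer="npukqb" (len 6), cursors c1@0 c2@0 c3@2, authorship ......
After op 2 (move_left): buffer="npukqb" (len 6), cursors c1@0 c2@0 c3@1, authorship ......
After op 3 (delete): buffer="pukqb" (len 5), cursors c1@0 c2@0 c3@0, authorship .....
After op 4 (move_right): buffer="pukqb" (len 5), cursors c1@1 c2@1 c3@1, authorship .....
After op 5 (insert('p')): buffer="ppppukqb" (len 8), cursors c1@4 c2@4 c3@4, authorship .123....
After op 6 (insert('u')): buffer="ppppuuuukqb" (len 11), cursors c1@7 c2@7 c3@7, authorship .123123....
Authorship (.=original, N=cursor N): . 1 2 3 1 2 3 . . . .
Index 4: author = 1

Answer: cursor 1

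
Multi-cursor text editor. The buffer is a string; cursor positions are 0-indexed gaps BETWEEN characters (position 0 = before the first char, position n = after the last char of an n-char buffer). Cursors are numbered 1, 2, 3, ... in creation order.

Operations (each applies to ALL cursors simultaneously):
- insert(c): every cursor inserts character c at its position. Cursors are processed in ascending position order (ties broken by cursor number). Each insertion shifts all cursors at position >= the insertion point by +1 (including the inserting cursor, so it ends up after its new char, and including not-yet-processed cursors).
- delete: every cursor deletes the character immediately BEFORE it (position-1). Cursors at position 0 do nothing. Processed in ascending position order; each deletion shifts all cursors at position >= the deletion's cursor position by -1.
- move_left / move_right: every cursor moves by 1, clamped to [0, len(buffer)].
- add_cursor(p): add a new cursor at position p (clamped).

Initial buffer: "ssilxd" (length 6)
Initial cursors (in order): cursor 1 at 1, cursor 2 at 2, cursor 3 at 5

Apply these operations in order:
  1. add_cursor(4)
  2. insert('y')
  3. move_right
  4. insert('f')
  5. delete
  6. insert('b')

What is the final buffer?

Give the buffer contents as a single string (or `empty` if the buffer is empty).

Answer: sysbyiblyxbydb

Derivation:
After op 1 (add_cursor(4)): buffer="ssilxd" (len 6), cursors c1@1 c2@2 c4@4 c3@5, authorship ......
After op 2 (insert('y')): buffer="sysyilyxyd" (len 10), cursors c1@2 c2@4 c4@7 c3@9, authorship .1.2..4.3.
After op 3 (move_right): buffer="sysyilyxyd" (len 10), cursors c1@3 c2@5 c4@8 c3@10, authorship .1.2..4.3.
After op 4 (insert('f')): buffer="sysfyiflyxfydf" (len 14), cursors c1@4 c2@7 c4@11 c3@14, authorship .1.12.2.4.43.3
After op 5 (delete): buffer="sysyilyxyd" (len 10), cursors c1@3 c2@5 c4@8 c3@10, authorship .1.2..4.3.
After op 6 (insert('b')): buffer="sysbyiblyxbydb" (len 14), cursors c1@4 c2@7 c4@11 c3@14, authorship .1.12.2.4.43.3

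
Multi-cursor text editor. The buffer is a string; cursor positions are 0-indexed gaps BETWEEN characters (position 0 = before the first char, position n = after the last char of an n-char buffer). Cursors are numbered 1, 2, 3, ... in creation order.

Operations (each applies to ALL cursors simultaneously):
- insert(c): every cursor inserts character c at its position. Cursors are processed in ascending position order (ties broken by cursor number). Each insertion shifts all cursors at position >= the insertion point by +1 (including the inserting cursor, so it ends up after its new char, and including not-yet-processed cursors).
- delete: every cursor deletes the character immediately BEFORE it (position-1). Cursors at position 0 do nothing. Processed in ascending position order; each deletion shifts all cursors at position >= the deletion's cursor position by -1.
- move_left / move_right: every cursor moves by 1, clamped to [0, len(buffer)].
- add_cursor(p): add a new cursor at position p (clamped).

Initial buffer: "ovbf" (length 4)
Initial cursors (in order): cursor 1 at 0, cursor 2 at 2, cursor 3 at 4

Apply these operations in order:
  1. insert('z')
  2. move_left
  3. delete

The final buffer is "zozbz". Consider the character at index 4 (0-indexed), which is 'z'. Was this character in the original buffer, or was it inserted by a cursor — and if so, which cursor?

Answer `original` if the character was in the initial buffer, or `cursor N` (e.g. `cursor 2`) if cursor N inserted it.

Answer: cursor 3

Derivation:
After op 1 (insert('z')): buffer="zovzbfz" (len 7), cursors c1@1 c2@4 c3@7, authorship 1..2..3
After op 2 (move_left): buffer="zovzbfz" (len 7), cursors c1@0 c2@3 c3@6, authorship 1..2..3
After op 3 (delete): buffer="zozbz" (len 5), cursors c1@0 c2@2 c3@4, authorship 1.2.3
Authorship (.=original, N=cursor N): 1 . 2 . 3
Index 4: author = 3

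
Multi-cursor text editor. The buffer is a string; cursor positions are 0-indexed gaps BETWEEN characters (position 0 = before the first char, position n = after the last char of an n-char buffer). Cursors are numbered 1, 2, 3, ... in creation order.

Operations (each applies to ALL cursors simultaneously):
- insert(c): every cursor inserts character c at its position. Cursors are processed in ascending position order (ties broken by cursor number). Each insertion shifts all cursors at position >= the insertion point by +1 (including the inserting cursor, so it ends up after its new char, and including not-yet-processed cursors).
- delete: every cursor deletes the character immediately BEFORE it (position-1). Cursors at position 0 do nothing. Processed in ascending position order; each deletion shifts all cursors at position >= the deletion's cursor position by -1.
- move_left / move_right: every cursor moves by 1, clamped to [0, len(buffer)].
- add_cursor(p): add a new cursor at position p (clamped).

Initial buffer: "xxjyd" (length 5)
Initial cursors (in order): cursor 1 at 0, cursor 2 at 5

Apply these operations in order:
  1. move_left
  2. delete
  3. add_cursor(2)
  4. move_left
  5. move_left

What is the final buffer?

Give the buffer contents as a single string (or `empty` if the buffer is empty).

Answer: xxjd

Derivation:
After op 1 (move_left): buffer="xxjyd" (len 5), cursors c1@0 c2@4, authorship .....
After op 2 (delete): buffer="xxjd" (len 4), cursors c1@0 c2@3, authorship ....
After op 3 (add_cursor(2)): buffer="xxjd" (len 4), cursors c1@0 c3@2 c2@3, authorship ....
After op 4 (move_left): buffer="xxjd" (len 4), cursors c1@0 c3@1 c2@2, authorship ....
After op 5 (move_left): buffer="xxjd" (len 4), cursors c1@0 c3@0 c2@1, authorship ....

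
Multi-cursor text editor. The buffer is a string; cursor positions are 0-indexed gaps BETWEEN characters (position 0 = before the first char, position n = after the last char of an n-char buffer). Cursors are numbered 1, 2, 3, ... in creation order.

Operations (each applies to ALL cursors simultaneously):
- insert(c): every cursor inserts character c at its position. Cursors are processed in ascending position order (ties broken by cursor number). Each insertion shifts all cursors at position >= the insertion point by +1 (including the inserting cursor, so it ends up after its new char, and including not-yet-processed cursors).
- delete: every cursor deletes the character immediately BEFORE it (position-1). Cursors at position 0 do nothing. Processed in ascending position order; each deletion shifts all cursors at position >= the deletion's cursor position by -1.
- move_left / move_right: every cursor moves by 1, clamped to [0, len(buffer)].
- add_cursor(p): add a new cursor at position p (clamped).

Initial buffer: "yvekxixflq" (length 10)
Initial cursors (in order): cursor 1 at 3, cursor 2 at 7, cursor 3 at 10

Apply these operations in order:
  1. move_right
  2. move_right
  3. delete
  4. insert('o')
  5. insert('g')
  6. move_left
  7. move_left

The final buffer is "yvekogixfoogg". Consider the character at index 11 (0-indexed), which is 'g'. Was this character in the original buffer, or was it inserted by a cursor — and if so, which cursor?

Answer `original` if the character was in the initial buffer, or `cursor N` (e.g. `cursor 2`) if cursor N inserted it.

Answer: cursor 2

Derivation:
After op 1 (move_right): buffer="yvekxixflq" (len 10), cursors c1@4 c2@8 c3@10, authorship ..........
After op 2 (move_right): buffer="yvekxixflq" (len 10), cursors c1@5 c2@9 c3@10, authorship ..........
After op 3 (delete): buffer="yvekixf" (len 7), cursors c1@4 c2@7 c3@7, authorship .......
After op 4 (insert('o')): buffer="yvekoixfoo" (len 10), cursors c1@5 c2@10 c3@10, authorship ....1...23
After op 5 (insert('g')): buffer="yvekogixfoogg" (len 13), cursors c1@6 c2@13 c3@13, authorship ....11...2323
After op 6 (move_left): buffer="yvekogixfoogg" (len 13), cursors c1@5 c2@12 c3@12, authorship ....11...2323
After op 7 (move_left): buffer="yvekogixfoogg" (len 13), cursors c1@4 c2@11 c3@11, authorship ....11...2323
Authorship (.=original, N=cursor N): . . . . 1 1 . . . 2 3 2 3
Index 11: author = 2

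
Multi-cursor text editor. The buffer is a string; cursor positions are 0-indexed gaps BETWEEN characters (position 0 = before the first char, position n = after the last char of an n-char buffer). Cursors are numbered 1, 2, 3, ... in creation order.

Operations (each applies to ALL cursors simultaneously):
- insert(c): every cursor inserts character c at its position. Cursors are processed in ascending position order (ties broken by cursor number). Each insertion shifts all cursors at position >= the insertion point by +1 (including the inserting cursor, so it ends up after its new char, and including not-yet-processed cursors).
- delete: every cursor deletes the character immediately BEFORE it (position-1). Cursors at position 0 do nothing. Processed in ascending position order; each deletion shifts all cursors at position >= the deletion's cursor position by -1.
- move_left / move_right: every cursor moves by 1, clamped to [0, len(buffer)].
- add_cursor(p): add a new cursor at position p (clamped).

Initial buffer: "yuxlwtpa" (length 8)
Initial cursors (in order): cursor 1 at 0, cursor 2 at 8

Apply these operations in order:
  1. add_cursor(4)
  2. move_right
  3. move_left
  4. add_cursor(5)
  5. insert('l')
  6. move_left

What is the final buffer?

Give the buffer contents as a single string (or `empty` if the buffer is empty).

Answer: lyuxllwltpla

Derivation:
After op 1 (add_cursor(4)): buffer="yuxlwtpa" (len 8), cursors c1@0 c3@4 c2@8, authorship ........
After op 2 (move_right): buffer="yuxlwtpa" (len 8), cursors c1@1 c3@5 c2@8, authorship ........
After op 3 (move_left): buffer="yuxlwtpa" (len 8), cursors c1@0 c3@4 c2@7, authorship ........
After op 4 (add_cursor(5)): buffer="yuxlwtpa" (len 8), cursors c1@0 c3@4 c4@5 c2@7, authorship ........
After op 5 (insert('l')): buffer="lyuxllwltpla" (len 12), cursors c1@1 c3@6 c4@8 c2@11, authorship 1....3.4..2.
After op 6 (move_left): buffer="lyuxllwltpla" (len 12), cursors c1@0 c3@5 c4@7 c2@10, authorship 1....3.4..2.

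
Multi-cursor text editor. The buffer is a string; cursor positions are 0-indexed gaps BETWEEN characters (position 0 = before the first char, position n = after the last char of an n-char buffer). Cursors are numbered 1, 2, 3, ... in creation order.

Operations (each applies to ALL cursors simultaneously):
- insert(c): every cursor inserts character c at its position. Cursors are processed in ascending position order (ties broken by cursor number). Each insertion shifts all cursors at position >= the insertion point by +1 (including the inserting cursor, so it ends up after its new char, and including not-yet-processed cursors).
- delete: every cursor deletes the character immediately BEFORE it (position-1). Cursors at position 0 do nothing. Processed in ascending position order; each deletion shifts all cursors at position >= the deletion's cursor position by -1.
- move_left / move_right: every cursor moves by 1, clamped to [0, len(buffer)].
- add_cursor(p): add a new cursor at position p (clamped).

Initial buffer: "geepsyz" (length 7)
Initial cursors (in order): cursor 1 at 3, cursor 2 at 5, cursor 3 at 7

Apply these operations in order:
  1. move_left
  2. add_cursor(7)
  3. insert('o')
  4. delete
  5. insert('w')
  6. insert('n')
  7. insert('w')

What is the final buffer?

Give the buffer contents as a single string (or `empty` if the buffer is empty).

Answer: gewnwepwnwsywnwzwnw

Derivation:
After op 1 (move_left): buffer="geepsyz" (len 7), cursors c1@2 c2@4 c3@6, authorship .......
After op 2 (add_cursor(7)): buffer="geepsyz" (len 7), cursors c1@2 c2@4 c3@6 c4@7, authorship .......
After op 3 (insert('o')): buffer="geoeposyozo" (len 11), cursors c1@3 c2@6 c3@9 c4@11, authorship ..1..2..3.4
After op 4 (delete): buffer="geepsyz" (len 7), cursors c1@2 c2@4 c3@6 c4@7, authorship .......
After op 5 (insert('w')): buffer="gewepwsywzw" (len 11), cursors c1@3 c2@6 c3@9 c4@11, authorship ..1..2..3.4
After op 6 (insert('n')): buffer="gewnepwnsywnzwn" (len 15), cursors c1@4 c2@8 c3@12 c4@15, authorship ..11..22..33.44
After op 7 (insert('w')): buffer="gewnwepwnwsywnwzwnw" (len 19), cursors c1@5 c2@10 c3@15 c4@19, authorship ..111..222..333.444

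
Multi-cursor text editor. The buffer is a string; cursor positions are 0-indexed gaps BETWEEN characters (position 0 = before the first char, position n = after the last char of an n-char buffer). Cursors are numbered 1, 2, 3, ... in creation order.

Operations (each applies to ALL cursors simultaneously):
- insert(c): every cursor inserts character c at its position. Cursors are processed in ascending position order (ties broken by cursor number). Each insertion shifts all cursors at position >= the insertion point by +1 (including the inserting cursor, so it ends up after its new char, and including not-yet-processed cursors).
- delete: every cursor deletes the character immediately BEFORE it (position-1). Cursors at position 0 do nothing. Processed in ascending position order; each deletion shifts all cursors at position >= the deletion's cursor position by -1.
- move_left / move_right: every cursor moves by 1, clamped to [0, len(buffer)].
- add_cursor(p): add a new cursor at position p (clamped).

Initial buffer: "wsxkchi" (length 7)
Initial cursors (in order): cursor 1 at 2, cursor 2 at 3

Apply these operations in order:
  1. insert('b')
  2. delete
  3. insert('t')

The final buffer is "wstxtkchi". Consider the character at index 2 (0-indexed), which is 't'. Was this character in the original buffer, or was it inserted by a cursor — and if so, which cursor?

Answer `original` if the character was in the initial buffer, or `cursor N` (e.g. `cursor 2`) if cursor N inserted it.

After op 1 (insert('b')): buffer="wsbxbkchi" (len 9), cursors c1@3 c2@5, authorship ..1.2....
After op 2 (delete): buffer="wsxkchi" (len 7), cursors c1@2 c2@3, authorship .......
After op 3 (insert('t')): buffer="wstxtkchi" (len 9), cursors c1@3 c2@5, authorship ..1.2....
Authorship (.=original, N=cursor N): . . 1 . 2 . . . .
Index 2: author = 1

Answer: cursor 1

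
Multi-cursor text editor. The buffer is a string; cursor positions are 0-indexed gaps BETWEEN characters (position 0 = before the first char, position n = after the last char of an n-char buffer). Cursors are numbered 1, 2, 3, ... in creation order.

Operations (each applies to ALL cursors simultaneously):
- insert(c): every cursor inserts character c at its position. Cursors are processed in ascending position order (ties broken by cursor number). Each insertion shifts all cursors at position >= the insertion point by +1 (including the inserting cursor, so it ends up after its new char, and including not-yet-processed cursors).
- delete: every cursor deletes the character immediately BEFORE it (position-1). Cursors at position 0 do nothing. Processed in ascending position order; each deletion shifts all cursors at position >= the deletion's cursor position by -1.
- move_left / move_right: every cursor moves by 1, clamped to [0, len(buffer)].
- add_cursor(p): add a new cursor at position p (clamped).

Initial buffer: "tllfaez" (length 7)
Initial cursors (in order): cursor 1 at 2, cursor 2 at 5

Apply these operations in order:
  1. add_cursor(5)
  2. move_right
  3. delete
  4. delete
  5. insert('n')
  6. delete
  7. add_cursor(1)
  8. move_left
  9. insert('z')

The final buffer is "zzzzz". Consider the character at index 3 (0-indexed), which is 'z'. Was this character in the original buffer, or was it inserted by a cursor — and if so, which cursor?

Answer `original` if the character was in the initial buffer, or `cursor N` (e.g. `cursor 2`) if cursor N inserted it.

After op 1 (add_cursor(5)): buffer="tllfaez" (len 7), cursors c1@2 c2@5 c3@5, authorship .......
After op 2 (move_right): buffer="tllfaez" (len 7), cursors c1@3 c2@6 c3@6, authorship .......
After op 3 (delete): buffer="tlfz" (len 4), cursors c1@2 c2@3 c3@3, authorship ....
After op 4 (delete): buffer="z" (len 1), cursors c1@0 c2@0 c3@0, authorship .
After op 5 (insert('n')): buffer="nnnz" (len 4), cursors c1@3 c2@3 c3@3, authorship 123.
After op 6 (delete): buffer="z" (len 1), cursors c1@0 c2@0 c3@0, authorship .
After op 7 (add_cursor(1)): buffer="z" (len 1), cursors c1@0 c2@0 c3@0 c4@1, authorship .
After op 8 (move_left): buffer="z" (len 1), cursors c1@0 c2@0 c3@0 c4@0, authorship .
After op 9 (insert('z')): buffer="zzzzz" (len 5), cursors c1@4 c2@4 c3@4 c4@4, authorship 1234.
Authorship (.=original, N=cursor N): 1 2 3 4 .
Index 3: author = 4

Answer: cursor 4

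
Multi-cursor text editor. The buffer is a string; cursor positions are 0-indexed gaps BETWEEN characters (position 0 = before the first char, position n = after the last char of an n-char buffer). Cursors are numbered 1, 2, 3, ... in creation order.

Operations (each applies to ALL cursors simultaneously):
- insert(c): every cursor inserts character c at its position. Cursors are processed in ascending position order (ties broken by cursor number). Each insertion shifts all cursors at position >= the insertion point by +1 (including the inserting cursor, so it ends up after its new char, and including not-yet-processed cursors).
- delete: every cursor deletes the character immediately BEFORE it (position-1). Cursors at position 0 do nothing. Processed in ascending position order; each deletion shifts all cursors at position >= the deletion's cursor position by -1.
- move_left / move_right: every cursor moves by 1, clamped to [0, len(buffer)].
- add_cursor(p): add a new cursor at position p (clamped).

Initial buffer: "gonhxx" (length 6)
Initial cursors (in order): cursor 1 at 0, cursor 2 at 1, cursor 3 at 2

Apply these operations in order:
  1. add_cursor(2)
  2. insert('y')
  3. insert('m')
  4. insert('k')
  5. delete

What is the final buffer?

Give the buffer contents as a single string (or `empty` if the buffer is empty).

Answer: ymgymoyymmnhxx

Derivation:
After op 1 (add_cursor(2)): buffer="gonhxx" (len 6), cursors c1@0 c2@1 c3@2 c4@2, authorship ......
After op 2 (insert('y')): buffer="ygyoyynhxx" (len 10), cursors c1@1 c2@3 c3@6 c4@6, authorship 1.2.34....
After op 3 (insert('m')): buffer="ymgymoyymmnhxx" (len 14), cursors c1@2 c2@5 c3@10 c4@10, authorship 11.22.3434....
After op 4 (insert('k')): buffer="ymkgymkoyymmkknhxx" (len 18), cursors c1@3 c2@7 c3@14 c4@14, authorship 111.222.343434....
After op 5 (delete): buffer="ymgymoyymmnhxx" (len 14), cursors c1@2 c2@5 c3@10 c4@10, authorship 11.22.3434....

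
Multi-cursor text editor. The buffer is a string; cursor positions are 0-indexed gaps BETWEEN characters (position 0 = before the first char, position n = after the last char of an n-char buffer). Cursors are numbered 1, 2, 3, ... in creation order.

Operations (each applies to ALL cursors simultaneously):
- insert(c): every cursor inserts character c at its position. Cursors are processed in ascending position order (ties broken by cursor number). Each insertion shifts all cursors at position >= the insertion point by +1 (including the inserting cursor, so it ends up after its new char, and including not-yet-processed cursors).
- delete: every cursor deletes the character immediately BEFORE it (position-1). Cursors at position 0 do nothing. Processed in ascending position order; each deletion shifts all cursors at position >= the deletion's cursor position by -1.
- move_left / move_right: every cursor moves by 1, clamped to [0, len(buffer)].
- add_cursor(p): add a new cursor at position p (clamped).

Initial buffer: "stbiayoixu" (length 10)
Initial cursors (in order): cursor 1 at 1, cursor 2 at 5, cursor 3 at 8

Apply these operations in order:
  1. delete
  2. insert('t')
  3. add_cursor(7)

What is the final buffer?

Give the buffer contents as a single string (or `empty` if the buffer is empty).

Answer: ttbityotxu

Derivation:
After op 1 (delete): buffer="tbiyoxu" (len 7), cursors c1@0 c2@3 c3@5, authorship .......
After op 2 (insert('t')): buffer="ttbityotxu" (len 10), cursors c1@1 c2@5 c3@8, authorship 1...2..3..
After op 3 (add_cursor(7)): buffer="ttbityotxu" (len 10), cursors c1@1 c2@5 c4@7 c3@8, authorship 1...2..3..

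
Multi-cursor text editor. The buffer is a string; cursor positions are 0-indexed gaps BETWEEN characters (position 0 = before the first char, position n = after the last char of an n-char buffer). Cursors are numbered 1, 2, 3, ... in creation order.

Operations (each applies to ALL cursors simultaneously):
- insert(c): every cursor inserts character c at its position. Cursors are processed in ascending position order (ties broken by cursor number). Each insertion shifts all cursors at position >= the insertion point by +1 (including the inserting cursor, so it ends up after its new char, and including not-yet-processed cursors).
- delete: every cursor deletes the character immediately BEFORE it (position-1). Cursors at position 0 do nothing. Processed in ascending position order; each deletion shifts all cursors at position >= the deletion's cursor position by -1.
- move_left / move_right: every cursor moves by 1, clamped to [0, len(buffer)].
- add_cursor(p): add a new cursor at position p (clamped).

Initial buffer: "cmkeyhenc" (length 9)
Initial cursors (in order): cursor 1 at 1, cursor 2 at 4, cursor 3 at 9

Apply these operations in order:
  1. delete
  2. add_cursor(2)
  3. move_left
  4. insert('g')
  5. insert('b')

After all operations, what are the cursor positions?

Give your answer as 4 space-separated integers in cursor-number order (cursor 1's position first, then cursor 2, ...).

After op 1 (delete): buffer="mkyhen" (len 6), cursors c1@0 c2@2 c3@6, authorship ......
After op 2 (add_cursor(2)): buffer="mkyhen" (len 6), cursors c1@0 c2@2 c4@2 c3@6, authorship ......
After op 3 (move_left): buffer="mkyhen" (len 6), cursors c1@0 c2@1 c4@1 c3@5, authorship ......
After op 4 (insert('g')): buffer="gmggkyhegn" (len 10), cursors c1@1 c2@4 c4@4 c3@9, authorship 1.24....3.
After op 5 (insert('b')): buffer="gbmggbbkyhegbn" (len 14), cursors c1@2 c2@7 c4@7 c3@13, authorship 11.2424....33.

Answer: 2 7 13 7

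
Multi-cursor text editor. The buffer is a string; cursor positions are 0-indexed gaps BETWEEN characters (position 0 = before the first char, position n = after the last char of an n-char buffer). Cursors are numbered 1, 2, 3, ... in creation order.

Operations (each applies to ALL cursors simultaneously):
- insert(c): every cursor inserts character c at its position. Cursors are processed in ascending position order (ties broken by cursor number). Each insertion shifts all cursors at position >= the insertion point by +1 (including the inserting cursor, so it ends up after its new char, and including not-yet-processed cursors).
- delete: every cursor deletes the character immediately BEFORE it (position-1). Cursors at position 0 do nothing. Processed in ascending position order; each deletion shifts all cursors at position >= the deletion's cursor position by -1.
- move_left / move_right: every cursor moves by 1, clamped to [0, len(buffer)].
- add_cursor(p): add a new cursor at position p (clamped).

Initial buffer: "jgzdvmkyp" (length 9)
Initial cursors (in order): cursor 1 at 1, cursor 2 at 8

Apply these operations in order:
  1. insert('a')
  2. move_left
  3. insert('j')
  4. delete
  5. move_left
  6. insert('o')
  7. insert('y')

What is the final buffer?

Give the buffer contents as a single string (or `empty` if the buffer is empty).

Answer: oyjagzdvmkoyyap

Derivation:
After op 1 (insert('a')): buffer="jagzdvmkyap" (len 11), cursors c1@2 c2@10, authorship .1.......2.
After op 2 (move_left): buffer="jagzdvmkyap" (len 11), cursors c1@1 c2@9, authorship .1.......2.
After op 3 (insert('j')): buffer="jjagzdvmkyjap" (len 13), cursors c1@2 c2@11, authorship .11.......22.
After op 4 (delete): buffer="jagzdvmkyap" (len 11), cursors c1@1 c2@9, authorship .1.......2.
After op 5 (move_left): buffer="jagzdvmkyap" (len 11), cursors c1@0 c2@8, authorship .1.......2.
After op 6 (insert('o')): buffer="ojagzdvmkoyap" (len 13), cursors c1@1 c2@10, authorship 1.1......2.2.
After op 7 (insert('y')): buffer="oyjagzdvmkoyyap" (len 15), cursors c1@2 c2@12, authorship 11.1......22.2.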